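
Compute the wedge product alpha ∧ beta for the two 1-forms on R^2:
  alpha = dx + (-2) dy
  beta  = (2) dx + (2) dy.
alpha ∧ beta = (6) dx ∧ dy

Distribute the wedge, using dx_i ∧ dx_j = -dx_j ∧ dx_i and dx_i ∧ dx_i = 0. For each pair (i, j) with i < j, the coefficient of dx_i ∧ dx_j in alpha ∧ beta is (alpha_i * beta_j - alpha_j * beta_i). Collecting: alpha ∧ beta = (6) dx ∧ dy.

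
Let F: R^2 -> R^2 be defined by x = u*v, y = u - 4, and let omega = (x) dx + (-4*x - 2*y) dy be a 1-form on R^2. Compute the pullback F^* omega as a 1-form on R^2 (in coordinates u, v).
F^* omega = (u*v^2 - 4*u*v - 2*u + 8) du + (u^2*v) dv

Using F^*(f dg) = (f ∘ F) d(g ∘ F), substitute each coordinate x_i by F_i(u, v) in f_i, and replace dx_i by d F_i = (∂F_i/∂u) du + (∂F_i/∂v) dv.
  For the x component: f_1(F) = u*v; d F_1 = (v) du + (u) dv
  For the y component: f_2(F) = -4*u*v - 2*u + 8; d F_2 = (1) du + (0) dv
Combining and collecting du, dv coefficients:
  coeff of du: u*v^2 - 4*u*v - 2*u + 8
  coeff of dv: u^2*v
F^* omega = (u*v^2 - 4*u*v - 2*u + 8) du + (u^2*v) dv.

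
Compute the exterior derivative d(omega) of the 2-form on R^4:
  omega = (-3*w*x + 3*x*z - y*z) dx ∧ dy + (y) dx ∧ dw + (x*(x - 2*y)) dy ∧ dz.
d(omega) = (5*x - 3*y) dx ∧ dy ∧ dz + (-3*x - 1) dx ∧ dy ∧ dw

For a 2-form omega = sum_{i<j} g_{ij} dx_i ∧ dx_j, the exterior derivative is
  d(omega) = sum_{i<j} d(g_{ij}) ∧ dx_i ∧ dx_j = sum_{i<j, k} (∂g_{ij}/∂x_k) dx_k ∧ dx_i ∧ dx_j.
Expand each term, using dx_k ∧ dx_i ∧ dx_j = sgn(permutation) dx_{(a)} ∧ dx_{(b)} ∧ dx_{(c)} with (a < b < c) sorted:
  d(-3*w*x + 3*x*z - y*z) includes (∂/∂z)(-3*w*x + 3*x*z - y*z) dz = (3*x - y) dz, which multiplied by dx ∧ dy gives (3*x - y) dx ∧ dy ∧ dz
  d(-3*w*x + 3*x*z - y*z) includes (∂/∂w)(-3*w*x + 3*x*z - y*z) dw = (-3*x) dw, which multiplied by dx ∧ dy gives (-3*x) dx ∧ dy ∧ dw
  d(y) includes (∂/∂y)(y) dy = (1) dy, which multiplied by dx ∧ dw gives (-1) dx ∧ dy ∧ dw
  d(x*(x - 2*y)) includes (∂/∂x)(x*(x - 2*y)) dx = (2*x - 2*y) dx, which multiplied by dy ∧ dz gives (2*x - 2*y) dx ∧ dy ∧ dz
Collecting like 3-forms: d(omega) = (5*x - 3*y) dx ∧ dy ∧ dz + (-3*x - 1) dx ∧ dy ∧ dw.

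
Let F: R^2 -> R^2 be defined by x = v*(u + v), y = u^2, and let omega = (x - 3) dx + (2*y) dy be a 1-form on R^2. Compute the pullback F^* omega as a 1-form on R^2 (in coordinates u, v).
F^* omega = (4*u^3 + u*v^2 + v^3 - 3*v) du + (u^2*v + 3*u*v^2 - 3*u + 2*v^3 - 6*v) dv

Using F^*(f dg) = (f ∘ F) d(g ∘ F), substitute each coordinate x_i by F_i(u, v) in f_i, and replace dx_i by d F_i = (∂F_i/∂u) du + (∂F_i/∂v) dv.
  For the x component: f_1(F) = u*v + v^2 - 3; d F_1 = (v) du + (u + 2*v) dv
  For the y component: f_2(F) = 2*u^2; d F_2 = (2*u) du + (0) dv
Combining and collecting du, dv coefficients:
  coeff of du: 4*u^3 + u*v^2 + v^3 - 3*v
  coeff of dv: u^2*v + 3*u*v^2 - 3*u + 2*v^3 - 6*v
F^* omega = (4*u^3 + u*v^2 + v^3 - 3*v) du + (u^2*v + 3*u*v^2 - 3*u + 2*v^3 - 6*v) dv.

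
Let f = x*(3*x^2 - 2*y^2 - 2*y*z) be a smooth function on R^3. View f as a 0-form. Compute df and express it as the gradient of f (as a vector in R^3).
df = (9*x^2 - 2*y^2 - 2*y*z) dx + (2*x*(-2*y - z)) dy + (-2*x*y) dz; grad f = (9*x^2 - 2*y^2 - 2*y*z, 2*x*(-2*y - z), -2*x*y)

For a 0-form f, d f = (∂f/∂x) dx + (∂f/∂y) dy + (∂f/∂z) dz. The components of the vector representation are exactly the entries of grad f in Cartesian coordinates:
  ∂f/∂x = 9*x^2 - 2*y^2 - 2*y*z
  ∂f/∂y = 2*x*(-2*y - z)
  ∂f/∂z = -2*x*y.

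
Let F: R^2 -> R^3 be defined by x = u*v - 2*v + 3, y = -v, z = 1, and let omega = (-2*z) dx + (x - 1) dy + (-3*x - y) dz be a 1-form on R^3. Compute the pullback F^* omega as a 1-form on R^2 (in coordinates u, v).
F^* omega = (-2*v) du + (-u*v - 2*u + 2*v + 2) dv

Using F^*(f dg) = (f ∘ F) d(g ∘ F), substitute each coordinate x_i by F_i(u, v) in f_i, and replace dx_i by d F_i = (∂F_i/∂u) du + (∂F_i/∂v) dv.
  For the x component: f_1(F) = -2; d F_1 = (v) du + (u - 2) dv
  For the y component: f_2(F) = u*v - 2*v + 2; d F_2 = (0) du + (-1) dv
  For the z component: f_3(F) = -3*u*v + 7*v - 9; d F_3 = (0) du + (0) dv
Combining and collecting du, dv coefficients:
  coeff of du: -2*v
  coeff of dv: -u*v - 2*u + 2*v + 2
F^* omega = (-2*v) du + (-u*v - 2*u + 2*v + 2) dv.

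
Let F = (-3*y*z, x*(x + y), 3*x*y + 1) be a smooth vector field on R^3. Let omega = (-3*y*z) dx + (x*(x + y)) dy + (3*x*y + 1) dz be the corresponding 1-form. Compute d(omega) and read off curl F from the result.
d(omega) = (3*x) dy ∧ dz + (-6*y) dz ∧ dx + (2*x + y + 3*z) dx ∧ dy; curl F = (3*x, -6*y, 2*x + y + 3*z)

d omega = sum_{i<j} (∂f_j/∂x_i - ∂f_i/∂x_j) dx_i ∧ dx_j. Under the identification (dy ∧ dz, dz ∧ dx, dx ∧ dy) ↔ (e_x, e_y, e_z), the coefficients are exactly the components of curl F. Compute:
  ∂R/∂y - ∂Q/∂z = (3*x) - (0) = 3*x
  ∂P/∂z - ∂R/∂x = (-3*y) - (3*y) = -6*y
  ∂Q/∂x - ∂P/∂y = (2*x + y) - (-3*z) = 2*x + y + 3*z.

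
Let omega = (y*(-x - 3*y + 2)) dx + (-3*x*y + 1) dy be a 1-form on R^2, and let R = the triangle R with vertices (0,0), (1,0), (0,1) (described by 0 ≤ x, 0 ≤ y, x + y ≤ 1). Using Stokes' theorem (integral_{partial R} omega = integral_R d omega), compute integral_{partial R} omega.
integral_(partial R) omega = -1/3

Stokes: integral_partial_R omega = integral_R d omega with d omega = (∂Q/∂x - ∂P/∂y) dx ∧ dy.
  ∂Q/∂x = -3*y
  ∂P/∂y = -x - 6*y + 2
  integrand = ∂Q/∂x - ∂P/∂y = x + 3*y - 2.
Integrating over R: integral_0^1 integral_0^{1-x} (x + 3*y - 2) dy dx = -1/3.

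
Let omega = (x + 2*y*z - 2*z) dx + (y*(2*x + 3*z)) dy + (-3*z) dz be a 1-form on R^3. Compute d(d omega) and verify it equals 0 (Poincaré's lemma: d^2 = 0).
d(d omega) = 0

Step 1: d omega = sum_{i<j} (∂f_j/∂x_i - ∂f_i/∂x_j) dx_i ∧ dx_j:
  coeff of dx ∧ dy: 2*y - 2*z
  coeff of dx ∧ dz: 2 - 2*y
  coeff of dy ∧ dz: -3*y
Step 2: Apply d again to each 2-form coefficient. The only possible 3-form in R^3 is dx ∧ dy ∧ dz, with coefficient
  ∂(coeff of dy∧dz)/∂x - ∂(coeff of dx∧dz)/∂y + ∂(coeff of dx∧dy)/∂z
  = ∂/∂x (-3*y) - ∂/∂y (2 - 2*y) + ∂/∂z (2*y - 2*z).
Each of these terms simplifies to sums of mixed partials that cancel in pairs. The result is 0 (by equality of mixed partials for smooth functions — Schwarz / Clairaut).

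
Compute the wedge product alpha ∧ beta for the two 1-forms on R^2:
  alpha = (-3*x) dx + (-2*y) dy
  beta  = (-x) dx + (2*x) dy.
alpha ∧ beta = (-2*x*(3*x + y)) dx ∧ dy

Distribute the wedge, using dx_i ∧ dx_j = -dx_j ∧ dx_i and dx_i ∧ dx_i = 0. For each pair (i, j) with i < j, the coefficient of dx_i ∧ dx_j in alpha ∧ beta is (alpha_i * beta_j - alpha_j * beta_i). Collecting: alpha ∧ beta = (-2*x*(3*x + y)) dx ∧ dy.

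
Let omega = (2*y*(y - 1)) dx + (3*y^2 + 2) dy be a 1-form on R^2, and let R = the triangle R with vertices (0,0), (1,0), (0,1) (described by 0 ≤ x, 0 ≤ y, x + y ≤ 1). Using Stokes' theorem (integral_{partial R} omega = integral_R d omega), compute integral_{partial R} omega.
integral_(partial R) omega = 1/3

Stokes: integral_partial_R omega = integral_R d omega with d omega = (∂Q/∂x - ∂P/∂y) dx ∧ dy.
  ∂Q/∂x = 0
  ∂P/∂y = 4*y - 2
  integrand = ∂Q/∂x - ∂P/∂y = 2 - 4*y.
Integrating over R: integral_0^1 integral_0^{1-x} (2 - 4*y) dy dx = 1/3.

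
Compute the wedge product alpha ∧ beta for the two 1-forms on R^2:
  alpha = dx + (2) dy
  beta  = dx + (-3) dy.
alpha ∧ beta = (-5) dx ∧ dy

Distribute the wedge, using dx_i ∧ dx_j = -dx_j ∧ dx_i and dx_i ∧ dx_i = 0. For each pair (i, j) with i < j, the coefficient of dx_i ∧ dx_j in alpha ∧ beta is (alpha_i * beta_j - alpha_j * beta_i). Collecting: alpha ∧ beta = (-5) dx ∧ dy.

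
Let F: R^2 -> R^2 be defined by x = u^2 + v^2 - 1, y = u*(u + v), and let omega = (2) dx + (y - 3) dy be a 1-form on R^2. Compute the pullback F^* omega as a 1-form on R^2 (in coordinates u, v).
F^* omega = (2*u^3 + 3*u^2*v + u*v^2 - 2*u - 3*v) du + (u^3 + u^2*v - 3*u + 4*v) dv

Using F^*(f dg) = (f ∘ F) d(g ∘ F), substitute each coordinate x_i by F_i(u, v) in f_i, and replace dx_i by d F_i = (∂F_i/∂u) du + (∂F_i/∂v) dv.
  For the x component: f_1(F) = 2; d F_1 = (2*u) du + (2*v) dv
  For the y component: f_2(F) = u^2 + u*v - 3; d F_2 = (2*u + v) du + (u) dv
Combining and collecting du, dv coefficients:
  coeff of du: 2*u^3 + 3*u^2*v + u*v^2 - 2*u - 3*v
  coeff of dv: u^3 + u^2*v - 3*u + 4*v
F^* omega = (2*u^3 + 3*u^2*v + u*v^2 - 2*u - 3*v) du + (u^3 + u^2*v - 3*u + 4*v) dv.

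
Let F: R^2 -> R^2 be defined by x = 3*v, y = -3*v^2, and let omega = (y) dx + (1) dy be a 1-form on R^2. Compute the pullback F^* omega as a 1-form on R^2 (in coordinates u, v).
F^* omega = (3*v*(-3*v - 2)) dv

Using F^*(f dg) = (f ∘ F) d(g ∘ F), substitute each coordinate x_i by F_i(u, v) in f_i, and replace dx_i by d F_i = (∂F_i/∂u) du + (∂F_i/∂v) dv.
  For the x component: f_1(F) = -3*v^2; d F_1 = (0) du + (3) dv
  For the y component: f_2(F) = 1; d F_2 = (0) du + (-6*v) dv
Combining and collecting du, dv coefficients:
  coeff of du: 0
  coeff of dv: 3*v*(-3*v - 2)
F^* omega = (3*v*(-3*v - 2)) dv.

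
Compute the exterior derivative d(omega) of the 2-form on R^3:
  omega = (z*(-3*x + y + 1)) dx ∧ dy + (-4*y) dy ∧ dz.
d(omega) = (-3*x + y + 1) dx ∧ dy ∧ dz

For a 2-form omega = sum_{i<j} g_{ij} dx_i ∧ dx_j, the exterior derivative is
  d(omega) = sum_{i<j} d(g_{ij}) ∧ dx_i ∧ dx_j = sum_{i<j, k} (∂g_{ij}/∂x_k) dx_k ∧ dx_i ∧ dx_j.
Expand each term, using dx_k ∧ dx_i ∧ dx_j = sgn(permutation) dx_{(a)} ∧ dx_{(b)} ∧ dx_{(c)} with (a < b < c) sorted:
  d(z*(-3*x + y + 1)) includes (∂/∂z)(z*(-3*x + y + 1)) dz = (-3*x + y + 1) dz, which multiplied by dx ∧ dy gives (-3*x + y + 1) dx ∧ dy ∧ dz
Collecting like 3-forms: d(omega) = (-3*x + y + 1) dx ∧ dy ∧ dz.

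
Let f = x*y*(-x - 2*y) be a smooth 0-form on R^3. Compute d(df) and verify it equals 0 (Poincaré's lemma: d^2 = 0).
d(df) = 0

Step 1: df = sum_i (∂f/∂x_i) dx_i = (2*y*(-x - y)) dx + (x*(-x - 4*y)) dy + (0) dz.
Step 2: Apply d again. Using the 1-form formula, the coefficient of dx ∧ dy in d(df) is ∂^2 f/∂x ∂y - ∂^2 f/∂y ∂x = (-2*x - 4*y) - (-2*x - 4*y) = 0 (equality of mixed partials for smooth f).
Similarly for dx ∧ dz and dy ∧ dz — all coefficients vanish. So d(df) = 0.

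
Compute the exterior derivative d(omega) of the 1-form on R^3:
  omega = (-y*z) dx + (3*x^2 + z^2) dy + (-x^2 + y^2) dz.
d(omega) = (6*x + z) dx ∧ dy + (-2*x + y) dx ∧ dz + (2*y - 2*z) dy ∧ dz

For a 1-form omega = sum_i f_i dx_i, the exterior derivative is
  d(omega) = sum_{i < j} (∂f_j/∂x_i - ∂f_i/∂x_j) dx_i ∧ dx_j.
  coefficient of dx ∧ dy: ∂f_2/∂x - ∂f_1/∂y = ∂(3*x^2 + z^2)/∂x - ∂(-y*z)/∂y = 6*x + z
  coefficient of dx ∧ dz: ∂f_3/∂x - ∂f_1/∂z = ∂(-x^2 + y^2)/∂x - ∂(-y*z)/∂z = -2*x + y
  coefficient of dy ∧ dz: ∂f_3/∂y - ∂f_2/∂z = ∂(-x^2 + y^2)/∂y - ∂(3*x^2 + z^2)/∂z = 2*y - 2*z
Assembling: d(omega) = (6*x + z) dx ∧ dy + (-2*x + y) dx ∧ dz + (2*y - 2*z) dy ∧ dz.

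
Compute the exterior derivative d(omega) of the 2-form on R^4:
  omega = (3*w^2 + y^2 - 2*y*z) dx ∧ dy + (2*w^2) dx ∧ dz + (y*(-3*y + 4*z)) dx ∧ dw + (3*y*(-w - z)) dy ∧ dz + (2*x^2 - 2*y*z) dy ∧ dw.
d(omega) = (-2*y) dx ∧ dy ∧ dz + (6*w + 4*x + 6*y - 4*z) dx ∧ dy ∧ dw + (4*w - 4*y) dx ∧ dz ∧ dw + (-y) dy ∧ dz ∧ dw

For a 2-form omega = sum_{i<j} g_{ij} dx_i ∧ dx_j, the exterior derivative is
  d(omega) = sum_{i<j} d(g_{ij}) ∧ dx_i ∧ dx_j = sum_{i<j, k} (∂g_{ij}/∂x_k) dx_k ∧ dx_i ∧ dx_j.
Expand each term, using dx_k ∧ dx_i ∧ dx_j = sgn(permutation) dx_{(a)} ∧ dx_{(b)} ∧ dx_{(c)} with (a < b < c) sorted:
  d(3*w^2 + y^2 - 2*y*z) includes (∂/∂z)(3*w^2 + y^2 - 2*y*z) dz = (-2*y) dz, which multiplied by dx ∧ dy gives (-2*y) dx ∧ dy ∧ dz
  d(3*w^2 + y^2 - 2*y*z) includes (∂/∂w)(3*w^2 + y^2 - 2*y*z) dw = (6*w) dw, which multiplied by dx ∧ dy gives (6*w) dx ∧ dy ∧ dw
  d(2*w^2) includes (∂/∂w)(2*w^2) dw = (4*w) dw, which multiplied by dx ∧ dz gives (4*w) dx ∧ dz ∧ dw
  d(y*(-3*y + 4*z)) includes (∂/∂y)(y*(-3*y + 4*z)) dy = (-6*y + 4*z) dy, which multiplied by dx ∧ dw gives (6*y - 4*z) dx ∧ dy ∧ dw
  d(y*(-3*y + 4*z)) includes (∂/∂z)(y*(-3*y + 4*z)) dz = (4*y) dz, which multiplied by dx ∧ dw gives (-4*y) dx ∧ dz ∧ dw
  d(3*y*(-w - z)) includes (∂/∂w)(3*y*(-w - z)) dw = (-3*y) dw, which multiplied by dy ∧ dz gives (-3*y) dy ∧ dz ∧ dw
  d(2*x^2 - 2*y*z) includes (∂/∂x)(2*x^2 - 2*y*z) dx = (4*x) dx, which multiplied by dy ∧ dw gives (4*x) dx ∧ dy ∧ dw
  d(2*x^2 - 2*y*z) includes (∂/∂z)(2*x^2 - 2*y*z) dz = (-2*y) dz, which multiplied by dy ∧ dw gives (2*y) dy ∧ dz ∧ dw
Collecting like 3-forms: d(omega) = (-2*y) dx ∧ dy ∧ dz + (6*w + 4*x + 6*y - 4*z) dx ∧ dy ∧ dw + (4*w - 4*y) dx ∧ dz ∧ dw + (-y) dy ∧ dz ∧ dw.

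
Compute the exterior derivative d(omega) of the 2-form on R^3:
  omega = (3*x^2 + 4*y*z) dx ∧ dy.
d(omega) = (4*y) dx ∧ dy ∧ dz

For a 2-form omega = sum_{i<j} g_{ij} dx_i ∧ dx_j, the exterior derivative is
  d(omega) = sum_{i<j} d(g_{ij}) ∧ dx_i ∧ dx_j = sum_{i<j, k} (∂g_{ij}/∂x_k) dx_k ∧ dx_i ∧ dx_j.
Expand each term, using dx_k ∧ dx_i ∧ dx_j = sgn(permutation) dx_{(a)} ∧ dx_{(b)} ∧ dx_{(c)} with (a < b < c) sorted:
  d(3*x^2 + 4*y*z) includes (∂/∂z)(3*x^2 + 4*y*z) dz = (4*y) dz, which multiplied by dx ∧ dy gives (4*y) dx ∧ dy ∧ dz
Collecting like 3-forms: d(omega) = (4*y) dx ∧ dy ∧ dz.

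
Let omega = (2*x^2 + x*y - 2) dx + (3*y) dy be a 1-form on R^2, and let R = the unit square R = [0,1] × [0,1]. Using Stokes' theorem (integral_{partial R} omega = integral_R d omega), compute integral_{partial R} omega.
integral_(partial R) omega = -1/2

Stokes: integral_partial_R omega = integral_R d omega with d omega = (∂Q/∂x - ∂P/∂y) dx ∧ dy.
  ∂Q/∂x = 0
  ∂P/∂y = x
  integrand = ∂Q/∂x - ∂P/∂y = -x.
Integrating over R: integral_0^1 integral_0^1 (-x) dx dy = -1/2.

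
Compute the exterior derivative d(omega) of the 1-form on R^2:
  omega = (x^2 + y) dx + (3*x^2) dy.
d(omega) = (6*x - 1) dx ∧ dy

For a 1-form omega = sum_i f_i dx_i, the exterior derivative is
  d(omega) = sum_{i < j} (∂f_j/∂x_i - ∂f_i/∂x_j) dx_i ∧ dx_j.
  coefficient of dx ∧ dy: ∂f_2/∂x - ∂f_1/∂y = ∂(3*x^2)/∂x - ∂(x^2 + y)/∂y = 6*x - 1
Assembling: d(omega) = (6*x - 1) dx ∧ dy.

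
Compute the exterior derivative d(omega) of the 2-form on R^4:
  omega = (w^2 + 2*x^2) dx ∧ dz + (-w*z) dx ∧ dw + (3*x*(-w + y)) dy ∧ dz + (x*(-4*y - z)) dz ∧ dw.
d(omega) = (3*w - 4*y - z) dx ∧ dz ∧ dw + (-3*w + 3*y) dx ∧ dy ∧ dz + (-7*x) dy ∧ dz ∧ dw

For a 2-form omega = sum_{i<j} g_{ij} dx_i ∧ dx_j, the exterior derivative is
  d(omega) = sum_{i<j} d(g_{ij}) ∧ dx_i ∧ dx_j = sum_{i<j, k} (∂g_{ij}/∂x_k) dx_k ∧ dx_i ∧ dx_j.
Expand each term, using dx_k ∧ dx_i ∧ dx_j = sgn(permutation) dx_{(a)} ∧ dx_{(b)} ∧ dx_{(c)} with (a < b < c) sorted:
  d(w^2 + 2*x^2) includes (∂/∂w)(w^2 + 2*x^2) dw = (2*w) dw, which multiplied by dx ∧ dz gives (2*w) dx ∧ dz ∧ dw
  d(-w*z) includes (∂/∂z)(-w*z) dz = (-w) dz, which multiplied by dx ∧ dw gives (w) dx ∧ dz ∧ dw
  d(3*x*(-w + y)) includes (∂/∂x)(3*x*(-w + y)) dx = (-3*w + 3*y) dx, which multiplied by dy ∧ dz gives (-3*w + 3*y) dx ∧ dy ∧ dz
  d(3*x*(-w + y)) includes (∂/∂w)(3*x*(-w + y)) dw = (-3*x) dw, which multiplied by dy ∧ dz gives (-3*x) dy ∧ dz ∧ dw
  d(x*(-4*y - z)) includes (∂/∂x)(x*(-4*y - z)) dx = (-4*y - z) dx, which multiplied by dz ∧ dw gives (-4*y - z) dx ∧ dz ∧ dw
  d(x*(-4*y - z)) includes (∂/∂y)(x*(-4*y - z)) dy = (-4*x) dy, which multiplied by dz ∧ dw gives (-4*x) dy ∧ dz ∧ dw
Collecting like 3-forms: d(omega) = (3*w - 4*y - z) dx ∧ dz ∧ dw + (-3*w + 3*y) dx ∧ dy ∧ dz + (-7*x) dy ∧ dz ∧ dw.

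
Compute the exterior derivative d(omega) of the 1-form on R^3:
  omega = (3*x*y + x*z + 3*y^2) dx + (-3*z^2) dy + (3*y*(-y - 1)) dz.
d(omega) = (-3*x - 6*y) dx ∧ dy + (-x) dx ∧ dz + (-6*y + 6*z - 3) dy ∧ dz

For a 1-form omega = sum_i f_i dx_i, the exterior derivative is
  d(omega) = sum_{i < j} (∂f_j/∂x_i - ∂f_i/∂x_j) dx_i ∧ dx_j.
  coefficient of dx ∧ dy: ∂f_2/∂x - ∂f_1/∂y = ∂(-3*z^2)/∂x - ∂(3*x*y + x*z + 3*y^2)/∂y = -3*x - 6*y
  coefficient of dx ∧ dz: ∂f_3/∂x - ∂f_1/∂z = ∂(3*y*(-y - 1))/∂x - ∂(3*x*y + x*z + 3*y^2)/∂z = -x
  coefficient of dy ∧ dz: ∂f_3/∂y - ∂f_2/∂z = ∂(3*y*(-y - 1))/∂y - ∂(-3*z^2)/∂z = -6*y + 6*z - 3
Assembling: d(omega) = (-3*x - 6*y) dx ∧ dy + (-x) dx ∧ dz + (-6*y + 6*z - 3) dy ∧ dz.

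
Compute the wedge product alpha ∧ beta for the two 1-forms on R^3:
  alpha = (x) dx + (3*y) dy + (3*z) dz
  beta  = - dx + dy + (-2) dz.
alpha ∧ beta = (x + 3*y) dx ∧ dy + (-2*x + 3*z) dx ∧ dz + (-6*y - 3*z) dy ∧ dz

Distribute the wedge, using dx_i ∧ dx_j = -dx_j ∧ dx_i and dx_i ∧ dx_i = 0. For each pair (i, j) with i < j, the coefficient of dx_i ∧ dx_j in alpha ∧ beta is (alpha_i * beta_j - alpha_j * beta_i). Collecting: alpha ∧ beta = (x + 3*y) dx ∧ dy + (-2*x + 3*z) dx ∧ dz + (-6*y - 3*z) dy ∧ dz.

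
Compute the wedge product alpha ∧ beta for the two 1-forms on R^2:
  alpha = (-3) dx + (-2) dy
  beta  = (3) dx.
alpha ∧ beta = (6) dx ∧ dy

Distribute the wedge, using dx_i ∧ dx_j = -dx_j ∧ dx_i and dx_i ∧ dx_i = 0. For each pair (i, j) with i < j, the coefficient of dx_i ∧ dx_j in alpha ∧ beta is (alpha_i * beta_j - alpha_j * beta_i). Collecting: alpha ∧ beta = (6) dx ∧ dy.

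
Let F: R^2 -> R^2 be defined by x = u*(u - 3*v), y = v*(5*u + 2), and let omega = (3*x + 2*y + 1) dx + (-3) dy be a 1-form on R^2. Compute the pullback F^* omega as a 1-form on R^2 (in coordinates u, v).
F^* omega = (6*u^3 - 7*u^2*v - 3*u*v^2 + 8*u*v + 2*u - 12*v^2 - 18*v) du + (-9*u^3 - 3*u^2*v - 12*u*v - 18*u - 6) dv

Using F^*(f dg) = (f ∘ F) d(g ∘ F), substitute each coordinate x_i by F_i(u, v) in f_i, and replace dx_i by d F_i = (∂F_i/∂u) du + (∂F_i/∂v) dv.
  For the x component: f_1(F) = 3*u^2 + u*v + 4*v + 1; d F_1 = (2*u - 3*v) du + (-3*u) dv
  For the y component: f_2(F) = -3; d F_2 = (5*v) du + (5*u + 2) dv
Combining and collecting du, dv coefficients:
  coeff of du: 6*u^3 - 7*u^2*v - 3*u*v^2 + 8*u*v + 2*u - 12*v^2 - 18*v
  coeff of dv: -9*u^3 - 3*u^2*v - 12*u*v - 18*u - 6
F^* omega = (6*u^3 - 7*u^2*v - 3*u*v^2 + 8*u*v + 2*u - 12*v^2 - 18*v) du + (-9*u^3 - 3*u^2*v - 12*u*v - 18*u - 6) dv.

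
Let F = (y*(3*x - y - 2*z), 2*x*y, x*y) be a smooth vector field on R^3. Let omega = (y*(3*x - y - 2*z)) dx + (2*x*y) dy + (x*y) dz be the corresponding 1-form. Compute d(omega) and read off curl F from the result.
d(omega) = (x) dy ∧ dz + (-3*y) dz ∧ dx + (-3*x + 4*y + 2*z) dx ∧ dy; curl F = (x, -3*y, -3*x + 4*y + 2*z)

d omega = sum_{i<j} (∂f_j/∂x_i - ∂f_i/∂x_j) dx_i ∧ dx_j. Under the identification (dy ∧ dz, dz ∧ dx, dx ∧ dy) ↔ (e_x, e_y, e_z), the coefficients are exactly the components of curl F. Compute:
  ∂R/∂y - ∂Q/∂z = (x) - (0) = x
  ∂P/∂z - ∂R/∂x = (-2*y) - (y) = -3*y
  ∂Q/∂x - ∂P/∂y = (2*y) - (3*x - 2*y - 2*z) = -3*x + 4*y + 2*z.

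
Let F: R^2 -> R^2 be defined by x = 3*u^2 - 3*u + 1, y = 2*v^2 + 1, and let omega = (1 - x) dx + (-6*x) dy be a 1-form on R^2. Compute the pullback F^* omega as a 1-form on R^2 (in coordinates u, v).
F^* omega = (9*u*(-2*u^2 + 3*u - 1)) du + (24*v*(-3*u^2 + 3*u - 1)) dv

Using F^*(f dg) = (f ∘ F) d(g ∘ F), substitute each coordinate x_i by F_i(u, v) in f_i, and replace dx_i by d F_i = (∂F_i/∂u) du + (∂F_i/∂v) dv.
  For the x component: f_1(F) = 3*u*(1 - u); d F_1 = (6*u - 3) du + (0) dv
  For the y component: f_2(F) = -18*u^2 + 18*u - 6; d F_2 = (0) du + (4*v) dv
Combining and collecting du, dv coefficients:
  coeff of du: 9*u*(-2*u^2 + 3*u - 1)
  coeff of dv: 24*v*(-3*u^2 + 3*u - 1)
F^* omega = (9*u*(-2*u^2 + 3*u - 1)) du + (24*v*(-3*u^2 + 3*u - 1)) dv.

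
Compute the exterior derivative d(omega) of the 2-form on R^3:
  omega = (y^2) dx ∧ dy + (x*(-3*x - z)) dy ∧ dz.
d(omega) = (-6*x - z) dx ∧ dy ∧ dz

For a 2-form omega = sum_{i<j} g_{ij} dx_i ∧ dx_j, the exterior derivative is
  d(omega) = sum_{i<j} d(g_{ij}) ∧ dx_i ∧ dx_j = sum_{i<j, k} (∂g_{ij}/∂x_k) dx_k ∧ dx_i ∧ dx_j.
Expand each term, using dx_k ∧ dx_i ∧ dx_j = sgn(permutation) dx_{(a)} ∧ dx_{(b)} ∧ dx_{(c)} with (a < b < c) sorted:
  d(x*(-3*x - z)) includes (∂/∂x)(x*(-3*x - z)) dx = (-6*x - z) dx, which multiplied by dy ∧ dz gives (-6*x - z) dx ∧ dy ∧ dz
Collecting like 3-forms: d(omega) = (-6*x - z) dx ∧ dy ∧ dz.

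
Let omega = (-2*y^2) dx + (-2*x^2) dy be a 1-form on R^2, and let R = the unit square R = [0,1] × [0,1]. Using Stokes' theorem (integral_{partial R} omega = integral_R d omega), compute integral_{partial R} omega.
integral_(partial R) omega = 0

Stokes: integral_partial_R omega = integral_R d omega with d omega = (∂Q/∂x - ∂P/∂y) dx ∧ dy.
  ∂Q/∂x = -4*x
  ∂P/∂y = -4*y
  integrand = ∂Q/∂x - ∂P/∂y = -4*x + 4*y.
Integrating over R: integral_0^1 integral_0^1 (-4*x + 4*y) dx dy = 0.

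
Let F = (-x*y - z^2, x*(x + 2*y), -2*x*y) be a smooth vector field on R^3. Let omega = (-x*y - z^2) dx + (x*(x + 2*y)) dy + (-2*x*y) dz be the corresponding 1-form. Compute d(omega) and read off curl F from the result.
d(omega) = (-2*x) dy ∧ dz + (2*y - 2*z) dz ∧ dx + (3*x + 2*y) dx ∧ dy; curl F = (-2*x, 2*y - 2*z, 3*x + 2*y)

d omega = sum_{i<j} (∂f_j/∂x_i - ∂f_i/∂x_j) dx_i ∧ dx_j. Under the identification (dy ∧ dz, dz ∧ dx, dx ∧ dy) ↔ (e_x, e_y, e_z), the coefficients are exactly the components of curl F. Compute:
  ∂R/∂y - ∂Q/∂z = (-2*x) - (0) = -2*x
  ∂P/∂z - ∂R/∂x = (-2*z) - (-2*y) = 2*y - 2*z
  ∂Q/∂x - ∂P/∂y = (2*x + 2*y) - (-x) = 3*x + 2*y.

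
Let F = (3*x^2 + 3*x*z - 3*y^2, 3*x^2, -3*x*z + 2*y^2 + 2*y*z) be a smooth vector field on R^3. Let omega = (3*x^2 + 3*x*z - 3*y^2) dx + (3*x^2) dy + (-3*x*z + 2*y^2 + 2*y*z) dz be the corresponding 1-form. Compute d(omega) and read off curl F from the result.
d(omega) = (4*y + 2*z) dy ∧ dz + (3*x + 3*z) dz ∧ dx + (6*x + 6*y) dx ∧ dy; curl F = (4*y + 2*z, 3*x + 3*z, 6*x + 6*y)

d omega = sum_{i<j} (∂f_j/∂x_i - ∂f_i/∂x_j) dx_i ∧ dx_j. Under the identification (dy ∧ dz, dz ∧ dx, dx ∧ dy) ↔ (e_x, e_y, e_z), the coefficients are exactly the components of curl F. Compute:
  ∂R/∂y - ∂Q/∂z = (4*y + 2*z) - (0) = 4*y + 2*z
  ∂P/∂z - ∂R/∂x = (3*x) - (-3*z) = 3*x + 3*z
  ∂Q/∂x - ∂P/∂y = (6*x) - (-6*y) = 6*x + 6*y.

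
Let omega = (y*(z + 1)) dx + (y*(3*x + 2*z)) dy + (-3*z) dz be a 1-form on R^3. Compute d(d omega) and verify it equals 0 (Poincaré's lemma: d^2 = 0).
d(d omega) = 0

Step 1: d omega = sum_{i<j} (∂f_j/∂x_i - ∂f_i/∂x_j) dx_i ∧ dx_j:
  coeff of dx ∧ dy: 3*y - z - 1
  coeff of dx ∧ dz: -y
  coeff of dy ∧ dz: -2*y
Step 2: Apply d again to each 2-form coefficient. The only possible 3-form in R^3 is dx ∧ dy ∧ dz, with coefficient
  ∂(coeff of dy∧dz)/∂x - ∂(coeff of dx∧dz)/∂y + ∂(coeff of dx∧dy)/∂z
  = ∂/∂x (-2*y) - ∂/∂y (-y) + ∂/∂z (3*y - z - 1).
Each of these terms simplifies to sums of mixed partials that cancel in pairs. The result is 0 (by equality of mixed partials for smooth functions — Schwarz / Clairaut).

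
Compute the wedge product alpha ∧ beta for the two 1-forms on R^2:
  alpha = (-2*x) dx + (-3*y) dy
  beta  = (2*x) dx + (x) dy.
alpha ∧ beta = (2*x*(-x + 3*y)) dx ∧ dy

Distribute the wedge, using dx_i ∧ dx_j = -dx_j ∧ dx_i and dx_i ∧ dx_i = 0. For each pair (i, j) with i < j, the coefficient of dx_i ∧ dx_j in alpha ∧ beta is (alpha_i * beta_j - alpha_j * beta_i). Collecting: alpha ∧ beta = (2*x*(-x + 3*y)) dx ∧ dy.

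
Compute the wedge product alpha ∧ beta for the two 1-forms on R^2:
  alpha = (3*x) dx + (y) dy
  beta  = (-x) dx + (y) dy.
alpha ∧ beta = (4*x*y) dx ∧ dy

Distribute the wedge, using dx_i ∧ dx_j = -dx_j ∧ dx_i and dx_i ∧ dx_i = 0. For each pair (i, j) with i < j, the coefficient of dx_i ∧ dx_j in alpha ∧ beta is (alpha_i * beta_j - alpha_j * beta_i). Collecting: alpha ∧ beta = (4*x*y) dx ∧ dy.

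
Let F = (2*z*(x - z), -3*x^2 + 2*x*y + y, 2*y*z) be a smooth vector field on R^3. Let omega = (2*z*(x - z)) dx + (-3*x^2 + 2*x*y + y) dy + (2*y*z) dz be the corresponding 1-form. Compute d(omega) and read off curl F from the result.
d(omega) = (2*z) dy ∧ dz + (2*x - 4*z) dz ∧ dx + (-6*x + 2*y) dx ∧ dy; curl F = (2*z, 2*x - 4*z, -6*x + 2*y)

d omega = sum_{i<j} (∂f_j/∂x_i - ∂f_i/∂x_j) dx_i ∧ dx_j. Under the identification (dy ∧ dz, dz ∧ dx, dx ∧ dy) ↔ (e_x, e_y, e_z), the coefficients are exactly the components of curl F. Compute:
  ∂R/∂y - ∂Q/∂z = (2*z) - (0) = 2*z
  ∂P/∂z - ∂R/∂x = (2*x - 4*z) - (0) = 2*x - 4*z
  ∂Q/∂x - ∂P/∂y = (-6*x + 2*y) - (0) = -6*x + 2*y.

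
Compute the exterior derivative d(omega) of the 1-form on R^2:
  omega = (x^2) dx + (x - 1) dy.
d(omega) = (1) dx ∧ dy

For a 1-form omega = sum_i f_i dx_i, the exterior derivative is
  d(omega) = sum_{i < j} (∂f_j/∂x_i - ∂f_i/∂x_j) dx_i ∧ dx_j.
  coefficient of dx ∧ dy: ∂f_2/∂x - ∂f_1/∂y = ∂(x - 1)/∂x - ∂(x^2)/∂y = 1
Assembling: d(omega) = (1) dx ∧ dy.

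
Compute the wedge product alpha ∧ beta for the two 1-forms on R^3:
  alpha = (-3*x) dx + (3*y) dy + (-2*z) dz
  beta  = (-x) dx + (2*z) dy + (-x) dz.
alpha ∧ beta = (3*x*(y - 2*z)) dx ∧ dy + (x*(3*x - 2*z)) dx ∧ dz + (-3*x*y + 4*z^2) dy ∧ dz

Distribute the wedge, using dx_i ∧ dx_j = -dx_j ∧ dx_i and dx_i ∧ dx_i = 0. For each pair (i, j) with i < j, the coefficient of dx_i ∧ dx_j in alpha ∧ beta is (alpha_i * beta_j - alpha_j * beta_i). Collecting: alpha ∧ beta = (3*x*(y - 2*z)) dx ∧ dy + (x*(3*x - 2*z)) dx ∧ dz + (-3*x*y + 4*z^2) dy ∧ dz.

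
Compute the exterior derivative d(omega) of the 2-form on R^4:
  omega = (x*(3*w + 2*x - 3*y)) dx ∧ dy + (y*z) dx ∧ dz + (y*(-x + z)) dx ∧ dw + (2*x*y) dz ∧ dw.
d(omega) = (4*x - z) dx ∧ dy ∧ dw + (-z) dx ∧ dy ∧ dz + (y) dx ∧ dz ∧ dw + (2*x) dy ∧ dz ∧ dw

For a 2-form omega = sum_{i<j} g_{ij} dx_i ∧ dx_j, the exterior derivative is
  d(omega) = sum_{i<j} d(g_{ij}) ∧ dx_i ∧ dx_j = sum_{i<j, k} (∂g_{ij}/∂x_k) dx_k ∧ dx_i ∧ dx_j.
Expand each term, using dx_k ∧ dx_i ∧ dx_j = sgn(permutation) dx_{(a)} ∧ dx_{(b)} ∧ dx_{(c)} with (a < b < c) sorted:
  d(x*(3*w + 2*x - 3*y)) includes (∂/∂w)(x*(3*w + 2*x - 3*y)) dw = (3*x) dw, which multiplied by dx ∧ dy gives (3*x) dx ∧ dy ∧ dw
  d(y*z) includes (∂/∂y)(y*z) dy = (z) dy, which multiplied by dx ∧ dz gives (-z) dx ∧ dy ∧ dz
  d(y*(-x + z)) includes (∂/∂y)(y*(-x + z)) dy = (-x + z) dy, which multiplied by dx ∧ dw gives (x - z) dx ∧ dy ∧ dw
  d(y*(-x + z)) includes (∂/∂z)(y*(-x + z)) dz = (y) dz, which multiplied by dx ∧ dw gives (-y) dx ∧ dz ∧ dw
  d(2*x*y) includes (∂/∂x)(2*x*y) dx = (2*y) dx, which multiplied by dz ∧ dw gives (2*y) dx ∧ dz ∧ dw
  d(2*x*y) includes (∂/∂y)(2*x*y) dy = (2*x) dy, which multiplied by dz ∧ dw gives (2*x) dy ∧ dz ∧ dw
Collecting like 3-forms: d(omega) = (4*x - z) dx ∧ dy ∧ dw + (-z) dx ∧ dy ∧ dz + (y) dx ∧ dz ∧ dw + (2*x) dy ∧ dz ∧ dw.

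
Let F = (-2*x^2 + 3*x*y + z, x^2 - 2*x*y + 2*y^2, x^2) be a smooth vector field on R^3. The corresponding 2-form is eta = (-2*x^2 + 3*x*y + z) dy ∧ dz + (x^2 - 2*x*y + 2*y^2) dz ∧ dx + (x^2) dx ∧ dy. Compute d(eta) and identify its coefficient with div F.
d(eta) = (-6*x + 7*y) dx ∧ dy ∧ dz; div F = -6*x + 7*y

For a 2-form in R^3 of the form above, applying d gives a 3-form with coefficient ∂P/∂x + ∂Q/∂y + ∂R/∂z:
  ∂P/∂x = -4*x + 3*y
  ∂Q/∂y = -2*x + 4*y
  ∂R/∂z = 0
Sum = -6*x + 7*y, which is exactly div F.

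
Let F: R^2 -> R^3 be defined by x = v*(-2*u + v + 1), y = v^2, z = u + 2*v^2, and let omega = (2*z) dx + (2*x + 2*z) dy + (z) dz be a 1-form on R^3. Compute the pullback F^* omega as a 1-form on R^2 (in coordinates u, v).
F^* omega = (-4*u*v + u - 8*v^3 + 2*v^2) du + (-4*u^2 - 16*u*v^2 + 12*u*v + 2*u + 28*v^3 + 8*v^2) dv

Using F^*(f dg) = (f ∘ F) d(g ∘ F), substitute each coordinate x_i by F_i(u, v) in f_i, and replace dx_i by d F_i = (∂F_i/∂u) du + (∂F_i/∂v) dv.
  For the x component: f_1(F) = 2*u + 4*v^2; d F_1 = (-2*v) du + (-2*u + 2*v + 1) dv
  For the y component: f_2(F) = -4*u*v + 2*u + 6*v^2 + 2*v; d F_2 = (0) du + (2*v) dv
  For the z component: f_3(F) = u + 2*v^2; d F_3 = (1) du + (4*v) dv
Combining and collecting du, dv coefficients:
  coeff of du: -4*u*v + u - 8*v^3 + 2*v^2
  coeff of dv: -4*u^2 - 16*u*v^2 + 12*u*v + 2*u + 28*v^3 + 8*v^2
F^* omega = (-4*u*v + u - 8*v^3 + 2*v^2) du + (-4*u^2 - 16*u*v^2 + 12*u*v + 2*u + 28*v^3 + 8*v^2) dv.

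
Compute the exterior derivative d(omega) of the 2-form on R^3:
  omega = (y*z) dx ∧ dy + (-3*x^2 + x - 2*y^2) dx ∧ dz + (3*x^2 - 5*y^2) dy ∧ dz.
d(omega) = (6*x + 5*y) dx ∧ dy ∧ dz

For a 2-form omega = sum_{i<j} g_{ij} dx_i ∧ dx_j, the exterior derivative is
  d(omega) = sum_{i<j} d(g_{ij}) ∧ dx_i ∧ dx_j = sum_{i<j, k} (∂g_{ij}/∂x_k) dx_k ∧ dx_i ∧ dx_j.
Expand each term, using dx_k ∧ dx_i ∧ dx_j = sgn(permutation) dx_{(a)} ∧ dx_{(b)} ∧ dx_{(c)} with (a < b < c) sorted:
  d(y*z) includes (∂/∂z)(y*z) dz = (y) dz, which multiplied by dx ∧ dy gives (y) dx ∧ dy ∧ dz
  d(-3*x^2 + x - 2*y^2) includes (∂/∂y)(-3*x^2 + x - 2*y^2) dy = (-4*y) dy, which multiplied by dx ∧ dz gives (4*y) dx ∧ dy ∧ dz
  d(3*x^2 - 5*y^2) includes (∂/∂x)(3*x^2 - 5*y^2) dx = (6*x) dx, which multiplied by dy ∧ dz gives (6*x) dx ∧ dy ∧ dz
Collecting like 3-forms: d(omega) = (6*x + 5*y) dx ∧ dy ∧ dz.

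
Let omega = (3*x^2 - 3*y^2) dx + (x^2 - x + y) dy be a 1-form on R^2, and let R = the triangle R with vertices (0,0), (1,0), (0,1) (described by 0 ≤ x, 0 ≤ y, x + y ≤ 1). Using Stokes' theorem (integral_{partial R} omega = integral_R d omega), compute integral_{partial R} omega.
integral_(partial R) omega = 5/6

Stokes: integral_partial_R omega = integral_R d omega with d omega = (∂Q/∂x - ∂P/∂y) dx ∧ dy.
  ∂Q/∂x = 2*x - 1
  ∂P/∂y = -6*y
  integrand = ∂Q/∂x - ∂P/∂y = 2*x + 6*y - 1.
Integrating over R: integral_0^1 integral_0^{1-x} (2*x + 6*y - 1) dy dx = 5/6.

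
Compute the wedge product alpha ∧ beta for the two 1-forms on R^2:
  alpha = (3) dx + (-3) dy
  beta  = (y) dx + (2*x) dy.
alpha ∧ beta = (6*x + 3*y) dx ∧ dy

Distribute the wedge, using dx_i ∧ dx_j = -dx_j ∧ dx_i and dx_i ∧ dx_i = 0. For each pair (i, j) with i < j, the coefficient of dx_i ∧ dx_j in alpha ∧ beta is (alpha_i * beta_j - alpha_j * beta_i). Collecting: alpha ∧ beta = (6*x + 3*y) dx ∧ dy.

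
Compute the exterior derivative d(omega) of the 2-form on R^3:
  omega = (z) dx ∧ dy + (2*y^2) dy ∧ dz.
d(omega) = (1) dx ∧ dy ∧ dz

For a 2-form omega = sum_{i<j} g_{ij} dx_i ∧ dx_j, the exterior derivative is
  d(omega) = sum_{i<j} d(g_{ij}) ∧ dx_i ∧ dx_j = sum_{i<j, k} (∂g_{ij}/∂x_k) dx_k ∧ dx_i ∧ dx_j.
Expand each term, using dx_k ∧ dx_i ∧ dx_j = sgn(permutation) dx_{(a)} ∧ dx_{(b)} ∧ dx_{(c)} with (a < b < c) sorted:
  d(z) includes (∂/∂z)(z) dz = (1) dz, which multiplied by dx ∧ dy gives (1) dx ∧ dy ∧ dz
Collecting like 3-forms: d(omega) = (1) dx ∧ dy ∧ dz.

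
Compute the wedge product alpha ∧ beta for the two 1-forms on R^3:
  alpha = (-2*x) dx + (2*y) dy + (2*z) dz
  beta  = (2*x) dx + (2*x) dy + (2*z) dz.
alpha ∧ beta = (-4*x*(x + y)) dx ∧ dy + (-8*x*z) dx ∧ dz + (4*z*(-x + y)) dy ∧ dz

Distribute the wedge, using dx_i ∧ dx_j = -dx_j ∧ dx_i and dx_i ∧ dx_i = 0. For each pair (i, j) with i < j, the coefficient of dx_i ∧ dx_j in alpha ∧ beta is (alpha_i * beta_j - alpha_j * beta_i). Collecting: alpha ∧ beta = (-4*x*(x + y)) dx ∧ dy + (-8*x*z) dx ∧ dz + (4*z*(-x + y)) dy ∧ dz.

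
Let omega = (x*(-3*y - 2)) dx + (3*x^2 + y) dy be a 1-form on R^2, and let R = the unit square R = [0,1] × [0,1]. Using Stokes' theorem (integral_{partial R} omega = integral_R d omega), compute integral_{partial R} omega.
integral_(partial R) omega = 9/2

Stokes: integral_partial_R omega = integral_R d omega with d omega = (∂Q/∂x - ∂P/∂y) dx ∧ dy.
  ∂Q/∂x = 6*x
  ∂P/∂y = -3*x
  integrand = ∂Q/∂x - ∂P/∂y = 9*x.
Integrating over R: integral_0^1 integral_0^1 (9*x) dx dy = 9/2.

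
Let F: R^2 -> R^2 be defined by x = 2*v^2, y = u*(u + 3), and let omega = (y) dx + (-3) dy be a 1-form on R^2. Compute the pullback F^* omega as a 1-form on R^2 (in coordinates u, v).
F^* omega = (-6*u - 9) du + (4*u*v*(u + 3)) dv

Using F^*(f dg) = (f ∘ F) d(g ∘ F), substitute each coordinate x_i by F_i(u, v) in f_i, and replace dx_i by d F_i = (∂F_i/∂u) du + (∂F_i/∂v) dv.
  For the x component: f_1(F) = u*(u + 3); d F_1 = (0) du + (4*v) dv
  For the y component: f_2(F) = -3; d F_2 = (2*u + 3) du + (0) dv
Combining and collecting du, dv coefficients:
  coeff of du: -6*u - 9
  coeff of dv: 4*u*v*(u + 3)
F^* omega = (-6*u - 9) du + (4*u*v*(u + 3)) dv.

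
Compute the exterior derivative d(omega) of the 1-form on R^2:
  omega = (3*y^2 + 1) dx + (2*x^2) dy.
d(omega) = (4*x - 6*y) dx ∧ dy

For a 1-form omega = sum_i f_i dx_i, the exterior derivative is
  d(omega) = sum_{i < j} (∂f_j/∂x_i - ∂f_i/∂x_j) dx_i ∧ dx_j.
  coefficient of dx ∧ dy: ∂f_2/∂x - ∂f_1/∂y = ∂(2*x^2)/∂x - ∂(3*y^2 + 1)/∂y = 4*x - 6*y
Assembling: d(omega) = (4*x - 6*y) dx ∧ dy.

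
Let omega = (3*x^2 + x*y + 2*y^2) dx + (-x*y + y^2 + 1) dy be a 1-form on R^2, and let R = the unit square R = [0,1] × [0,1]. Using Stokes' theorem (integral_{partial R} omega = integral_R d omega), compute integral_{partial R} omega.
integral_(partial R) omega = -3

Stokes: integral_partial_R omega = integral_R d omega with d omega = (∂Q/∂x - ∂P/∂y) dx ∧ dy.
  ∂Q/∂x = -y
  ∂P/∂y = x + 4*y
  integrand = ∂Q/∂x - ∂P/∂y = -x - 5*y.
Integrating over R: integral_0^1 integral_0^1 (-x - 5*y) dx dy = -3.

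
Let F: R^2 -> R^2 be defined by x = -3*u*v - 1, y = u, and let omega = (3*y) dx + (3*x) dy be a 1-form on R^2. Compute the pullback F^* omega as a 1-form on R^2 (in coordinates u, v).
F^* omega = (-18*u*v - 3) du + (-9*u^2) dv

Using F^*(f dg) = (f ∘ F) d(g ∘ F), substitute each coordinate x_i by F_i(u, v) in f_i, and replace dx_i by d F_i = (∂F_i/∂u) du + (∂F_i/∂v) dv.
  For the x component: f_1(F) = 3*u; d F_1 = (-3*v) du + (-3*u) dv
  For the y component: f_2(F) = -9*u*v - 3; d F_2 = (1) du + (0) dv
Combining and collecting du, dv coefficients:
  coeff of du: -18*u*v - 3
  coeff of dv: -9*u^2
F^* omega = (-18*u*v - 3) du + (-9*u^2) dv.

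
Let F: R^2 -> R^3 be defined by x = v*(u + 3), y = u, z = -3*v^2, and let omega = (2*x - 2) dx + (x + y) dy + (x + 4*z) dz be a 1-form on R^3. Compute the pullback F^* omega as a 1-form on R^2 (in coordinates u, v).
F^* omega = (2*u*v^2 + u*v + u + 6*v^2 + v) du + (2*u^2*v - 6*u*v^2 + 12*u*v - 2*u + 72*v^3 - 18*v^2 + 18*v - 6) dv

Using F^*(f dg) = (f ∘ F) d(g ∘ F), substitute each coordinate x_i by F_i(u, v) in f_i, and replace dx_i by d F_i = (∂F_i/∂u) du + (∂F_i/∂v) dv.
  For the x component: f_1(F) = 2*u*v + 6*v - 2; d F_1 = (v) du + (u + 3) dv
  For the y component: f_2(F) = u*v + u + 3*v; d F_2 = (1) du + (0) dv
  For the z component: f_3(F) = v*(u - 12*v + 3); d F_3 = (0) du + (-6*v) dv
Combining and collecting du, dv coefficients:
  coeff of du: 2*u*v^2 + u*v + u + 6*v^2 + v
  coeff of dv: 2*u^2*v - 6*u*v^2 + 12*u*v - 2*u + 72*v^3 - 18*v^2 + 18*v - 6
F^* omega = (2*u*v^2 + u*v + u + 6*v^2 + v) du + (2*u^2*v - 6*u*v^2 + 12*u*v - 2*u + 72*v^3 - 18*v^2 + 18*v - 6) dv.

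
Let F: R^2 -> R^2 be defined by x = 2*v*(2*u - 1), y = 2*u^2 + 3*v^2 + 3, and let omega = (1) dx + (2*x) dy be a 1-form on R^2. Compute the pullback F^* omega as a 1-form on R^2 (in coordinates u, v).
F^* omega = (4*v*(8*u^2 - 4*u + 1)) du + (48*u*v^2 + 4*u - 24*v^2 - 2) dv

Using F^*(f dg) = (f ∘ F) d(g ∘ F), substitute each coordinate x_i by F_i(u, v) in f_i, and replace dx_i by d F_i = (∂F_i/∂u) du + (∂F_i/∂v) dv.
  For the x component: f_1(F) = 1; d F_1 = (4*v) du + (4*u - 2) dv
  For the y component: f_2(F) = 4*v*(2*u - 1); d F_2 = (4*u) du + (6*v) dv
Combining and collecting du, dv coefficients:
  coeff of du: 4*v*(8*u^2 - 4*u + 1)
  coeff of dv: 48*u*v^2 + 4*u - 24*v^2 - 2
F^* omega = (4*v*(8*u^2 - 4*u + 1)) du + (48*u*v^2 + 4*u - 24*v^2 - 2) dv.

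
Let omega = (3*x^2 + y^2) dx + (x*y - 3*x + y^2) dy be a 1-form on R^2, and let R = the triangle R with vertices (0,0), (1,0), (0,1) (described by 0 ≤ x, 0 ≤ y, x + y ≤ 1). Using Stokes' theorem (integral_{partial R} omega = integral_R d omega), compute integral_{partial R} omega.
integral_(partial R) omega = -5/3

Stokes: integral_partial_R omega = integral_R d omega with d omega = (∂Q/∂x - ∂P/∂y) dx ∧ dy.
  ∂Q/∂x = y - 3
  ∂P/∂y = 2*y
  integrand = ∂Q/∂x - ∂P/∂y = -y - 3.
Integrating over R: integral_0^1 integral_0^{1-x} (-y - 3) dy dx = -5/3.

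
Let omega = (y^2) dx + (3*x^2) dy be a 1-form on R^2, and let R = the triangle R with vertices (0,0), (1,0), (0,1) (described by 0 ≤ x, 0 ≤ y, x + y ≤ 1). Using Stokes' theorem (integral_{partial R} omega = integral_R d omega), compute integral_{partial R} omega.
integral_(partial R) omega = 2/3

Stokes: integral_partial_R omega = integral_R d omega with d omega = (∂Q/∂x - ∂P/∂y) dx ∧ dy.
  ∂Q/∂x = 6*x
  ∂P/∂y = 2*y
  integrand = ∂Q/∂x - ∂P/∂y = 6*x - 2*y.
Integrating over R: integral_0^1 integral_0^{1-x} (6*x - 2*y) dy dx = 2/3.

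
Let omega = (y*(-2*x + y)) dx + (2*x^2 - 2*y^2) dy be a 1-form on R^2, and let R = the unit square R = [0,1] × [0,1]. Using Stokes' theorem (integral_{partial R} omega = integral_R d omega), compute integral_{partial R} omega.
integral_(partial R) omega = 2

Stokes: integral_partial_R omega = integral_R d omega with d omega = (∂Q/∂x - ∂P/∂y) dx ∧ dy.
  ∂Q/∂x = 4*x
  ∂P/∂y = -2*x + 2*y
  integrand = ∂Q/∂x - ∂P/∂y = 6*x - 2*y.
Integrating over R: integral_0^1 integral_0^1 (6*x - 2*y) dx dy = 2.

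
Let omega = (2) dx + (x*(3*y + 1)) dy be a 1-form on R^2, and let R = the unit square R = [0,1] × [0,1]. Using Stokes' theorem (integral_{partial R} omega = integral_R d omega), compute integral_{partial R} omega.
integral_(partial R) omega = 5/2

Stokes: integral_partial_R omega = integral_R d omega with d omega = (∂Q/∂x - ∂P/∂y) dx ∧ dy.
  ∂Q/∂x = 3*y + 1
  ∂P/∂y = 0
  integrand = ∂Q/∂x - ∂P/∂y = 3*y + 1.
Integrating over R: integral_0^1 integral_0^1 (3*y + 1) dx dy = 5/2.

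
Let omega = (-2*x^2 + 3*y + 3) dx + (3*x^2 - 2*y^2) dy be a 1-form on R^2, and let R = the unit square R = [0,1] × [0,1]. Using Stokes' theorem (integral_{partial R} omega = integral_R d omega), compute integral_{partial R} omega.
integral_(partial R) omega = 0

Stokes: integral_partial_R omega = integral_R d omega with d omega = (∂Q/∂x - ∂P/∂y) dx ∧ dy.
  ∂Q/∂x = 6*x
  ∂P/∂y = 3
  integrand = ∂Q/∂x - ∂P/∂y = 6*x - 3.
Integrating over R: integral_0^1 integral_0^1 (6*x - 3) dx dy = 0.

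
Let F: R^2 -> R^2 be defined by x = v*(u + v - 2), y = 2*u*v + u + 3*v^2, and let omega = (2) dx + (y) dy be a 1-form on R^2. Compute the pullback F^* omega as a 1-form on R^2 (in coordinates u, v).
F^* omega = (4*u*v^2 + 4*u*v + u + 6*v^3 + 3*v^2 + 2*v) du + (4*u^2*v + 2*u^2 + 18*u*v^2 + 6*u*v + 2*u + 18*v^3 + 4*v - 4) dv

Using F^*(f dg) = (f ∘ F) d(g ∘ F), substitute each coordinate x_i by F_i(u, v) in f_i, and replace dx_i by d F_i = (∂F_i/∂u) du + (∂F_i/∂v) dv.
  For the x component: f_1(F) = 2; d F_1 = (v) du + (u + 2*v - 2) dv
  For the y component: f_2(F) = 2*u*v + u + 3*v^2; d F_2 = (2*v + 1) du + (2*u + 6*v) dv
Combining and collecting du, dv coefficients:
  coeff of du: 4*u*v^2 + 4*u*v + u + 6*v^3 + 3*v^2 + 2*v
  coeff of dv: 4*u^2*v + 2*u^2 + 18*u*v^2 + 6*u*v + 2*u + 18*v^3 + 4*v - 4
F^* omega = (4*u*v^2 + 4*u*v + u + 6*v^3 + 3*v^2 + 2*v) du + (4*u^2*v + 2*u^2 + 18*u*v^2 + 6*u*v + 2*u + 18*v^3 + 4*v - 4) dv.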